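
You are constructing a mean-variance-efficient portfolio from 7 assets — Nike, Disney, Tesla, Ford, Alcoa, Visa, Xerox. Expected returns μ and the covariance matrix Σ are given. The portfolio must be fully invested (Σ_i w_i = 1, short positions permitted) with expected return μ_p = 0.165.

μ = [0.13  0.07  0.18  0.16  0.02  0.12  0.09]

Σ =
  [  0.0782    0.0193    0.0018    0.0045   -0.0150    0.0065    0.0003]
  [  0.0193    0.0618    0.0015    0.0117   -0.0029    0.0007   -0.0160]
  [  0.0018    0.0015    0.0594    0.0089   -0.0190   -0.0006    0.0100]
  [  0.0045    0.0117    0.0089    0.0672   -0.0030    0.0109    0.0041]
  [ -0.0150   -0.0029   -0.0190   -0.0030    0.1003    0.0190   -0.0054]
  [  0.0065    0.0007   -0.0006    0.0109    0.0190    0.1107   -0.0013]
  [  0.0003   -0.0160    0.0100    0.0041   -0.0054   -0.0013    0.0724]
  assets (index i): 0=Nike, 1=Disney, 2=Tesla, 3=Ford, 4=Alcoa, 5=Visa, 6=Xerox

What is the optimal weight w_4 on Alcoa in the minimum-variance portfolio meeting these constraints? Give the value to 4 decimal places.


0.0106

u=Σ⁻¹μ = [1.4813  0.5672  2.8708  1.6748  0.9516  0.6920  0.9543]
v=Σ⁻¹𝟙 = [10.5208  15.6600  17.2499  8.0605  15.3686  5.1622  15.6293]
a=μᵀu=1.204954  b=𝟙ᵀu=9.192037  c=𝟙ᵀv=87.651288  D=ac−b²=21.122252
λ₁=(c·0.165−b)/D = (87.651288·0.165−9.192037)/21.122252 = 0.249520
λ₂=(a−b·0.165)/D = (1.204954−9.192037·0.165)/21.122252 = -0.014758
w* = 0.249520·u + -0.014758·v:
  w_0 = 0.249520·1.4813 + -0.014758·10.5208 = 0.2143  (Nike)
  w_1 = 0.249520·0.5672 + -0.014758·15.6600 = -0.0896  (Disney)
  w_2 = 0.249520·2.8708 + -0.014758·17.2499 = 0.4618  (Tesla)
  w_3 = 0.249520·1.6748 + -0.014758·8.0605 = 0.2989  (Ford)
  w_4 = 0.249520·0.9516 + -0.014758·15.3686 = 0.0106  (Alcoa)
  w_5 = 0.249520·0.6920 + -0.014758·5.1622 = 0.0965  (Visa)
  w_6 = 0.249520·0.9543 + -0.014758·15.6293 = 0.0075  (Xerox)
Σw_i=1.0000  μᵀw=0.1650
σ²=wᵀΣw=λ₁·μ_p+λ₂ = 0.249520·0.165 + -0.014758 = 0.026412 ≈ 0.0264


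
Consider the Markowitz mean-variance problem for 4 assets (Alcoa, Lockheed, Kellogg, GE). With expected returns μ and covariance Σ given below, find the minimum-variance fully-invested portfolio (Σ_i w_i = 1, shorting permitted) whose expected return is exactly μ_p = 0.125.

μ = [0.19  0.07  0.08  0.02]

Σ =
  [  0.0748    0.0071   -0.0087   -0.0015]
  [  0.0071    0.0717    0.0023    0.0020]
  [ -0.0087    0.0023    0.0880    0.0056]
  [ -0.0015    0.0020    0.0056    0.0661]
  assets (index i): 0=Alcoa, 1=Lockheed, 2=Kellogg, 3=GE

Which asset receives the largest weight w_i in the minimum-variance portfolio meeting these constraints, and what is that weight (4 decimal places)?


Alcoa (0.4845)

p=Σ⁻¹μ = [2.6129  0.6743  1.1342  0.2454]
q=Σ⁻¹𝟙 = [13.8718  11.8100  11.5285  14.1094]
a=μᵀp=0.639302  b=𝟙ᵀp=4.666811  c=𝟙ᵀq=51.319658  D=ac−b²=11.029648
λ₁=(c·0.125−b)/D = (51.319658·0.125−4.666811)/11.029648 = 0.158495
λ₂=(a−b·0.125)/D = (0.639302−4.666811·0.125)/11.029648 = 0.005073
w* = 0.158495·p + 0.005073·q:
  w_0 = 0.158495·2.6129 + 0.005073·13.8718 = 0.4845  (Alcoa)
  w_1 = 0.158495·0.6743 + 0.005073·11.8100 = 0.1668  (Lockheed)
  w_2 = 0.158495·1.1342 + 0.005073·11.5285 = 0.2382  (Kellogg)
  w_3 = 0.158495·0.2454 + 0.005073·14.1094 = 0.1105  (GE)
Σw_i=1.0000  μᵀw=0.1250
σ²=wᵀΣw=λ₁·μ_p+λ₂ = 0.158495·0.125 + 0.005073 = 0.024885 ≈ 0.0249


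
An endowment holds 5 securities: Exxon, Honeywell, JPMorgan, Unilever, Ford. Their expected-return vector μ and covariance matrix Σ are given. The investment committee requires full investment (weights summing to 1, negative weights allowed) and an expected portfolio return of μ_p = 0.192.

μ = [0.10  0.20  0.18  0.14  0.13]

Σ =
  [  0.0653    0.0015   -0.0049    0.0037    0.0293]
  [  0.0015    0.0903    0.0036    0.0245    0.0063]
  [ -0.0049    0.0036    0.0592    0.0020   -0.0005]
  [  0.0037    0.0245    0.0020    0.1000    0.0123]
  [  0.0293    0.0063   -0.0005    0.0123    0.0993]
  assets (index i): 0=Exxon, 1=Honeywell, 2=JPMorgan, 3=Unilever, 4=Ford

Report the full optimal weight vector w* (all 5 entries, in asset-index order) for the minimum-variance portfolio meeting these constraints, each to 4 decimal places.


-0.1003  0.4567  0.5382  0.0108  0.0945

g=Σ⁻¹μ = [1.3521  1.8167  3.0225  0.7563  0.7165]
h=Σ⁻¹𝟙 = [13.9428  8.0333  17.3747  6.5881  4.7182]
a=μᵀg=1.241623  b=𝟙ᵀg=7.664088  c=𝟙ᵀh=50.657140  D=ac−b²=4.158845
λ₁=(c·0.192−b)/D = (50.657140·0.192−7.664088)/4.158845 = 0.495831
λ₂=(a−b·0.192)/D = (1.241623−7.664088·0.192)/4.158845 = -0.055275
w* = 0.495831·g + -0.055275·h:
  w_0 = 0.495831·1.3521 + -0.055275·13.9428 = -0.1003  (Exxon)
  w_1 = 0.495831·1.8167 + -0.055275·8.0333 = 0.4567  (Honeywell)
  w_2 = 0.495831·3.0225 + -0.055275·17.3747 = 0.5382  (JPMorgan)
  w_3 = 0.495831·0.7563 + -0.055275·6.5881 = 0.0108  (Unilever)
  w_4 = 0.495831·0.7165 + -0.055275·4.7182 = 0.0945  (Ford)
Σw_i=1.0000  μᵀw=0.1920
σ²=wᵀΣw=λ₁·μ_p+λ₂ = 0.495831·0.192 + -0.055275 = 0.039924 ≈ 0.0399


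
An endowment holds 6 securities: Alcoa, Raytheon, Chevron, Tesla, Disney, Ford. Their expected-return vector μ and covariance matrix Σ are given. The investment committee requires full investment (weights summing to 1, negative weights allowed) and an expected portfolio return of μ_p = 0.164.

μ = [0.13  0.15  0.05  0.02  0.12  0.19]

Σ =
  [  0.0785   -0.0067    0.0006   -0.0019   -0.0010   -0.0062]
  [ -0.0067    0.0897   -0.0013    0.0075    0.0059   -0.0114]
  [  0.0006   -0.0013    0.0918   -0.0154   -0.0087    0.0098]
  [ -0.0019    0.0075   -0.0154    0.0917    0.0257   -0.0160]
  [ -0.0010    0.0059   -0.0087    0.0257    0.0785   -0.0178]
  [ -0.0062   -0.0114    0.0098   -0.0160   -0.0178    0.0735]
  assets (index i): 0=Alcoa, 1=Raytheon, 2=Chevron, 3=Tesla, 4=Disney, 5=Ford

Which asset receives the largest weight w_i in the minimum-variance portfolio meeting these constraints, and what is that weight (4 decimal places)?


Ford (0.3973)

p=Σ⁻¹μ = [2.1531  2.1392  0.4125  0.1697  2.2050  3.6144]
q=Σ⁻¹𝟙 = [15.9469  13.3070  12.0365  11.9215  14.2373  21.4528]
a=μᵀp=1.576144  b=𝟙ᵀp=10.693922  c=𝟙ᵀq=88.902096  D=ac−b²=25.762545
λ₁=(c·0.164−b)/D = (88.902096·0.164−10.693922)/25.762545 = 0.150840
λ₂=(a−b·0.164)/D = (1.576144−10.693922·0.164)/25.762545 = -0.006896
w* = 0.150840·p + -0.006896·q:
  w_0 = 0.150840·2.1531 + -0.006896·15.9469 = 0.2148  (Alcoa)
  w_1 = 0.150840·2.1392 + -0.006896·13.3070 = 0.2309  (Raytheon)
  w_2 = 0.150840·0.4125 + -0.006896·12.0365 = -0.0208  (Chevron)
  w_3 = 0.150840·0.1697 + -0.006896·11.9215 = -0.0566  (Tesla)
  w_4 = 0.150840·2.2050 + -0.006896·14.2373 = 0.2344  (Disney)
  w_5 = 0.150840·3.6144 + -0.006896·21.4528 = 0.3973  (Ford)
Σw_i=1.0000  μᵀw=0.1640
σ²=wᵀΣw=λ₁·μ_p+λ₂ = 0.150840·0.164 + -0.006896 = 0.017842 ≈ 0.0178


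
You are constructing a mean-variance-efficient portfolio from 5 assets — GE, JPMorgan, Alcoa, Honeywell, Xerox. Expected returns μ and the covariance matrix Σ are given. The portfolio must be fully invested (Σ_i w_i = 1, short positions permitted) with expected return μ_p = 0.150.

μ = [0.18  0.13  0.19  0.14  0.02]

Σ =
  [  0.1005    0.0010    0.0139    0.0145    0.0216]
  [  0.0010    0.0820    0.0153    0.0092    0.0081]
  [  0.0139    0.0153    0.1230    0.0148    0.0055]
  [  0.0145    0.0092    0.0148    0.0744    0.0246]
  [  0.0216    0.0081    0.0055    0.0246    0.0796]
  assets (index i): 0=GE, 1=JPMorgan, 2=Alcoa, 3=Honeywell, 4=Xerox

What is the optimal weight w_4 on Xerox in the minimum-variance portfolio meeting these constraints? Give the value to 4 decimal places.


x=Σ⁻¹μ = [1.5991  1.2848  1.0640  1.4786  -0.8439]
y=Σ⁻¹𝟙 = [6.5397  9.6317  4.9559  7.6404  7.1045]
a=μᵀx=0.847153  b=𝟙ᵀx=4.582635  c=𝟙ᵀy=35.872154  D=ac−b²=9.388656
λ₁=(c·0.150−b)/D = (35.872154·0.150−4.582635)/9.388656 = 0.085016
λ₂=(a−b·0.150)/D = (0.847153−4.582635·0.150)/9.388656 = 0.017016
w* = 0.085016·x + 0.017016·y:
  w_0 = 0.085016·1.5991 + 0.017016·6.5397 = 0.2472  (GE)
  w_1 = 0.085016·1.2848 + 0.017016·9.6317 = 0.2731  (JPMorgan)
  w_2 = 0.085016·1.0640 + 0.017016·4.9559 = 0.1748  (Alcoa)
  w_3 = 0.085016·1.4786 + 0.017016·7.6404 = 0.2557  (Honeywell)
  w_4 = 0.085016·-0.8439 + 0.017016·7.1045 = 0.0491  (Xerox)
Σw_i=1.0000  μᵀw=0.1500
σ²=wᵀΣw=λ₁·μ_p+λ₂ = 0.085016·0.150 + 0.017016 = 0.029768 ≈ 0.0298

0.0491


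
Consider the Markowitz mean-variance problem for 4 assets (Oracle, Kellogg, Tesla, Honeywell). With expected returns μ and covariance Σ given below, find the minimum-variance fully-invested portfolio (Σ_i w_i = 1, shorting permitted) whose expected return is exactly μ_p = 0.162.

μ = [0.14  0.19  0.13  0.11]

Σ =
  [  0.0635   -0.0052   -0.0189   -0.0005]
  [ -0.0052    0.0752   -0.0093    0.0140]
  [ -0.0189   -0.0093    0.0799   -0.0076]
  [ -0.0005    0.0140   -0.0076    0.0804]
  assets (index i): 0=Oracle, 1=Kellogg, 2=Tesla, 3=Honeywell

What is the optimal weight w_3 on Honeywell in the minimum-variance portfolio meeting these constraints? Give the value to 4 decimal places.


-0.0302

p=Σ⁻¹μ = [3.3002  2.8928  2.8542  1.1548]
q=Σ⁻¹𝟙 = [23.3274  15.2856  20.9448  11.9011]
a=μᵀp=1.509742  b=𝟙ᵀp=10.202048  c=𝟙ᵀq=71.458933  D=ac−b²=3.802741
λ₁=(c·0.162−b)/D = (71.458933·0.162−10.202048)/3.802741 = 0.361397
λ₂=(a−b·0.162)/D = (1.509742−10.202048·0.162)/3.802741 = -0.037602
w* = 0.361397·p + -0.037602·q:
  w_0 = 0.361397·3.3002 + -0.037602·23.3274 = 0.3155  (Oracle)
  w_1 = 0.361397·2.8928 + -0.037602·15.2856 = 0.4707  (Kellogg)
  w_2 = 0.361397·2.8542 + -0.037602·20.9448 = 0.2439  (Tesla)
  w_3 = 0.361397·1.1548 + -0.037602·11.9011 = -0.0302  (Honeywell)
Σw_i=1.0000  μᵀw=0.1620
σ²=wᵀΣw=λ₁·μ_p+λ₂ = 0.361397·0.162 + -0.037602 = 0.020944 ≈ 0.0209


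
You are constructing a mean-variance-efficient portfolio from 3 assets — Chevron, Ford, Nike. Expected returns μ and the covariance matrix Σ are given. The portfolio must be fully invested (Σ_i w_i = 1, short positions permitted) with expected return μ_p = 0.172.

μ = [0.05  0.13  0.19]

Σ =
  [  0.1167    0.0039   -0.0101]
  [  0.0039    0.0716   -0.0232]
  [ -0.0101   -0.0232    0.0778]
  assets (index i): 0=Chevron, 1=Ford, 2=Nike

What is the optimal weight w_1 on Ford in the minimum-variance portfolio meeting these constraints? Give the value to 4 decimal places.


p=Σ⁻¹μ = [0.6249  2.8772  3.3813]
q=Σ⁻¹𝟙 = [9.6379  19.9382  20.0503]
a=μᵀp=1.047726  b=𝟙ᵀp=6.883419  c=𝟙ᵀq=49.626453  D=ac−b²=4.613481
λ₁=(c·0.172−b)/D = (49.626453·0.172−6.883419)/4.613481 = 0.358153
λ₂=(a−b·0.172)/D = (1.047726−6.883419·0.172)/4.613481 = -0.029527
w* = 0.358153·p + -0.029527·q:
  w_0 = 0.358153·0.6249 + -0.029527·9.6379 = -0.0608  (Chevron)
  w_1 = 0.358153·2.8772 + -0.029527·19.9382 = 0.4418  (Ford)
  w_2 = 0.358153·3.3813 + -0.029527·20.0503 = 0.6190  (Nike)
Σw_i=1.0000  μᵀw=0.1720
σ²=wᵀΣw=λ₁·μ_p+λ₂ = 0.358153·0.172 + -0.029527 = 0.032075 ≈ 0.0321

0.4418


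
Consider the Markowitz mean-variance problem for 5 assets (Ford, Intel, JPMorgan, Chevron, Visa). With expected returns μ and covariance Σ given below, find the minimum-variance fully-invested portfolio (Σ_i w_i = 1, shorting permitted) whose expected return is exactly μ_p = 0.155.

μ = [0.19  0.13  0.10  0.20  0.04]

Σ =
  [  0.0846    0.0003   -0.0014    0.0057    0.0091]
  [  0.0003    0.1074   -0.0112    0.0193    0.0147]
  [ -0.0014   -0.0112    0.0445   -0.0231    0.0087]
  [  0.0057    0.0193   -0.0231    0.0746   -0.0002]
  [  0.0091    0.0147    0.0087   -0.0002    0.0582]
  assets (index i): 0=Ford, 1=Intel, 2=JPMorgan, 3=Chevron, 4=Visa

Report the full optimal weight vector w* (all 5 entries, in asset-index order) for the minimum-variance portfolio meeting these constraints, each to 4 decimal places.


0.1882  0.1012  0.4220  0.3272  -0.0385

g=Σ⁻¹μ = [2.1368  1.1108  4.6100  3.6562  -0.6040]
h=Σ⁻¹𝟙 = [10.0025  7.8506  34.0749  21.1839  8.6144]
a=μᵀg=1.718488  b=𝟙ᵀg=10.909911  c=𝟙ᵀh=81.726384  D=ac−b²=21.419617
λ₁=(c·0.155−b)/D = (81.726384·0.155−10.909911)/21.419617 = 0.082059
λ₂=(a−b·0.155)/D = (1.718488−10.909911·0.155)/21.419617 = 0.001282
w* = 0.082059·g + 0.001282·h:
  w_0 = 0.082059·2.1368 + 0.001282·10.0025 = 0.1882  (Ford)
  w_1 = 0.082059·1.1108 + 0.001282·7.8506 = 0.1012  (Intel)
  w_2 = 0.082059·4.6100 + 0.001282·34.0749 = 0.4220  (JPMorgan)
  w_3 = 0.082059·3.6562 + 0.001282·21.1839 = 0.3272  (Chevron)
  w_4 = 0.082059·-0.6040 + 0.001282·8.6144 = -0.0385  (Visa)
Σw_i=1.0000  μᵀw=0.1550
σ²=wᵀΣw=λ₁·μ_p+λ₂ = 0.082059·0.155 + 0.001282 = 0.014001 ≈ 0.0140


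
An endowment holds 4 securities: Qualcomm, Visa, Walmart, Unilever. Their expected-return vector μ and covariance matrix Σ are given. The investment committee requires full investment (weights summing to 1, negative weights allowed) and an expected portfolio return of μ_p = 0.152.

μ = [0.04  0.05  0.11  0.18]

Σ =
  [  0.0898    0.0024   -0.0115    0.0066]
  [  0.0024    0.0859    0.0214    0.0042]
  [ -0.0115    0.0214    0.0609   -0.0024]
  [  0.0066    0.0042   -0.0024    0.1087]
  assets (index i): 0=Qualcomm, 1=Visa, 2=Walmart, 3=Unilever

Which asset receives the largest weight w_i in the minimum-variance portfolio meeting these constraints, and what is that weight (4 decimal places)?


u=Σ⁻¹μ = [0.5774  -0.0098  1.9844  1.6651]
v=Σ⁻¹𝟙 = [12.4743  6.6996  16.7588  8.5534]
a=μᵀu=0.540597  b=𝟙ᵀu=4.217030  c=𝟙ᵀv=44.486141  D=ac−b²=6.265719
λ₁=(c·0.152−b)/D = (44.486141·0.152−4.217030)/6.265719 = 0.406157
λ₂=(a−b·0.152)/D = (0.540597−4.217030·0.152)/6.265719 = -0.016022
w* = 0.406157·u + -0.016022·v:
  w_0 = 0.406157·0.5774 + -0.016022·12.4743 = 0.0347  (Qualcomm)
  w_1 = 0.406157·-0.0098 + -0.016022·6.6996 = -0.1113  (Visa)
  w_2 = 0.406157·1.9844 + -0.016022·16.7588 = 0.5374  (Walmart)
  w_3 = 0.406157·1.6651 + -0.016022·8.5534 = 0.5392  (Unilever)
Σw_i=1.0000  μᵀw=0.1520
σ²=wᵀΣw=λ₁·μ_p+λ₂ = 0.406157·0.152 + -0.016022 = 0.045713 ≈ 0.0457

Unilever (0.5392)


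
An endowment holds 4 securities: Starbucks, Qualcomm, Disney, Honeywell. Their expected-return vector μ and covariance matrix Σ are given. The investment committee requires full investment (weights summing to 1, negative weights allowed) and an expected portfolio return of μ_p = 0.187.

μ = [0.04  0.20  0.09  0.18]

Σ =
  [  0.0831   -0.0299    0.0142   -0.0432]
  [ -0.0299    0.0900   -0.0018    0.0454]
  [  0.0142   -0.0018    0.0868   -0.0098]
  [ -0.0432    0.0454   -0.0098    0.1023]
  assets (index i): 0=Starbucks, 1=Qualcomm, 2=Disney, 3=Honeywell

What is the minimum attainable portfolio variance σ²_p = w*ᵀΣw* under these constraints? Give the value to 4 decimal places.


p=Σ⁻¹μ = [1.9686  1.9869  0.9594  1.8009]
q=Σ⁻¹𝟙 = [22.2269  11.0176  9.8307  15.2135]
a=μᵀp=0.886641  b=𝟙ᵀp=6.715793  c=𝟙ᵀq=58.288704  D=ac−b²=6.579278
λ₁=(c·0.187−b)/D = (58.288704·0.187−6.715793)/6.579278 = 0.635966
λ₂=(a−b·0.187)/D = (0.886641−6.715793·0.187)/6.579278 = -0.056117
w* = 0.635966·p + -0.056117·q:
  w_0 = 0.635966·1.9686 + -0.056117·22.2269 = 0.0046  (Starbucks)
  w_1 = 0.635966·1.9869 + -0.056117·11.0176 = 0.6453  (Qualcomm)
  w_2 = 0.635966·0.9594 + -0.056117·9.8307 = 0.0584  (Disney)
  w_3 = 0.635966·1.8009 + -0.056117·15.2135 = 0.2916  (Honeywell)
Σw_i=1.0000  μᵀw=0.1870
σ²=wᵀΣw=λ₁·μ_p+λ₂ = 0.635966·0.187 + -0.056117 = 0.062808 ≈ 0.0628

0.0628


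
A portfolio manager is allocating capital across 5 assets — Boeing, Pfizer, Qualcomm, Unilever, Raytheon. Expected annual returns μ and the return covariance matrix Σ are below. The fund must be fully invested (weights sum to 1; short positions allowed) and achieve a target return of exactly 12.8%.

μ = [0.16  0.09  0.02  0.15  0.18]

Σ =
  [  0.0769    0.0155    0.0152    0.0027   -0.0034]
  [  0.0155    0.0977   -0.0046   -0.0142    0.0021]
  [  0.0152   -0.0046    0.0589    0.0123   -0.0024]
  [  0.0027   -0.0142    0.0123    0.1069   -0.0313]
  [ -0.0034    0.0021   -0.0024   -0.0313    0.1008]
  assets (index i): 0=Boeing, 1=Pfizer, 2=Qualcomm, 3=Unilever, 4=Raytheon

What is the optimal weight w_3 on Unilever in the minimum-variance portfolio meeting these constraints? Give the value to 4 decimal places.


u=Σ⁻¹μ = [2.0386  0.8490  -0.4894  2.2607  2.5271]
v=Σ⁻¹𝟙 = [8.2442  11.1874  13.5349  13.2962  14.4166]
a=μᵀu=1.186783  b=𝟙ᵀu=7.186048  c=𝟙ᵀv=60.679263  D=ac−b²=20.373832
λ₁=(c·0.128−b)/D = (60.679263·0.128−7.186048)/20.373832 = 0.028512
λ₂=(a−b·0.128)/D = (1.186783−7.186048·0.128)/20.373832 = 0.013104
w* = 0.028512·u + 0.013104·v:
  w_0 = 0.028512·2.0386 + 0.013104·8.2442 = 0.1662  (Boeing)
  w_1 = 0.028512·0.8490 + 0.013104·11.1874 = 0.1708  (Pfizer)
  w_2 = 0.028512·-0.4894 + 0.013104·13.5349 = 0.1634  (Qualcomm)
  w_3 = 0.028512·2.2607 + 0.013104·13.2962 = 0.2387  (Unilever)
  w_4 = 0.028512·2.5271 + 0.013104·14.4166 = 0.2610  (Raytheon)
Σw_i=1.0000  μᵀw=0.1280
σ²=wᵀΣw=λ₁·μ_p+λ₂ = 0.028512·0.128 + 0.013104 = 0.016753 ≈ 0.0168

0.2387


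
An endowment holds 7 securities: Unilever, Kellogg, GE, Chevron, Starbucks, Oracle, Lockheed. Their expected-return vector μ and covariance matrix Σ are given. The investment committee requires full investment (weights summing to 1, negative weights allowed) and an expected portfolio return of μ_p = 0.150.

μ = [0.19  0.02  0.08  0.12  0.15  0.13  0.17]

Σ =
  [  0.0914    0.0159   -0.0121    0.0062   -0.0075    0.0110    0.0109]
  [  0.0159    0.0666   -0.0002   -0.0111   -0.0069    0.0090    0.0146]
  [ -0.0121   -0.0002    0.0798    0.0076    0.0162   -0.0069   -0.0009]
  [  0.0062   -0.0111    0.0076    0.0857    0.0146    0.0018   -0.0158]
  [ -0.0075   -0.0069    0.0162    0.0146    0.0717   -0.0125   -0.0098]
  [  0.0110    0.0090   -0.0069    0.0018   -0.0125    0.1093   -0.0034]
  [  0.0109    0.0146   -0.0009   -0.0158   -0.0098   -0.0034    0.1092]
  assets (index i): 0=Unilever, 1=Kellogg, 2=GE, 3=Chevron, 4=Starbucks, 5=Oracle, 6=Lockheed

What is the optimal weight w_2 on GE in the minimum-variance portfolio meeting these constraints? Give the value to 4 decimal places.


x=Σ⁻¹μ = [1.9925  -0.3403  0.8677  1.0406  2.3483  1.3795  1.8148]
y=Σ⁻¹𝟙 = [8.2137  12.9276  10.7889  10.9517  14.4268  9.7160  9.8800]
a=μᵀx=1.406164  b=𝟙ᵀx=9.103160  c=𝟙ᵀy=76.904633  D=ac−b²=25.273008
λ₁=(c·0.150−b)/D = (76.904633·0.150−9.103160)/25.273008 = 0.096250
λ₂=(a−b·0.150)/D = (1.406164−9.103160·0.150)/25.273008 = 0.001610
w* = 0.096250·x + 0.001610·y:
  w_0 = 0.096250·1.9925 + 0.001610·8.2137 = 0.2050  (Unilever)
  w_1 = 0.096250·-0.3403 + 0.001610·12.9276 = -0.0119  (Kellogg)
  w_2 = 0.096250·0.8677 + 0.001610·10.7889 = 0.1009  (GE)
  w_3 = 0.096250·1.0406 + 0.001610·10.9517 = 0.1178  (Chevron)
  w_4 = 0.096250·2.3483 + 0.001610·14.4268 = 0.2493  (Starbucks)
  w_5 = 0.096250·1.3795 + 0.001610·9.7160 = 0.1484  (Oracle)
  w_6 = 0.096250·1.8148 + 0.001610·9.8800 = 0.1906  (Lockheed)
Σw_i=1.0000  μᵀw=0.1500
σ²=wᵀΣw=λ₁·μ_p+λ₂ = 0.096250·0.150 + 0.001610 = 0.016048 ≈ 0.0160

0.1009


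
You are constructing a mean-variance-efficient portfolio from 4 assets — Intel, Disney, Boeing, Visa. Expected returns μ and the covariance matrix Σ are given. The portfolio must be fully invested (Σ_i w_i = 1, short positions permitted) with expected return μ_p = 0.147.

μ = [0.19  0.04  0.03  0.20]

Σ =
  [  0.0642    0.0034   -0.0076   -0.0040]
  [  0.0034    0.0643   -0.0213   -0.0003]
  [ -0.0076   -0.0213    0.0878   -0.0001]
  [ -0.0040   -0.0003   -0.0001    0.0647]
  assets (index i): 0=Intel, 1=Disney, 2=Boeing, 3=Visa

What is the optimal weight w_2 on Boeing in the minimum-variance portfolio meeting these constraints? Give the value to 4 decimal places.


x=Σ⁻¹μ = [3.2209  0.7328  0.8020  3.2950]
y=Σ⁻¹𝟙 = [17.6460  20.6407  17.9433  16.6703]
a=μᵀx=1.324342  b=𝟙ᵀx=8.050731  c=𝟙ᵀy=72.900344  D=ac−b²=31.730680
λ₁=(c·0.147−b)/D = (72.900344·0.147−8.050731)/31.730680 = 0.084008
λ₂=(a−b·0.147)/D = (1.324342−8.050731·0.147)/31.730680 = 0.004440
w* = 0.084008·x + 0.004440·y:
  w_0 = 0.084008·3.2209 + 0.004440·17.6460 = 0.3489  (Intel)
  w_1 = 0.084008·0.7328 + 0.004440·20.6407 = 0.1532  (Disney)
  w_2 = 0.084008·0.8020 + 0.004440·17.9433 = 0.1470  (Boeing)
  w_3 = 0.084008·3.2950 + 0.004440·16.6703 = 0.3508  (Visa)
Σw_i=1.0000  μᵀw=0.1470
σ²=wᵀΣw=λ₁·μ_p+λ₂ = 0.084008·0.147 + 0.004440 = 0.016789 ≈ 0.0168

0.1470


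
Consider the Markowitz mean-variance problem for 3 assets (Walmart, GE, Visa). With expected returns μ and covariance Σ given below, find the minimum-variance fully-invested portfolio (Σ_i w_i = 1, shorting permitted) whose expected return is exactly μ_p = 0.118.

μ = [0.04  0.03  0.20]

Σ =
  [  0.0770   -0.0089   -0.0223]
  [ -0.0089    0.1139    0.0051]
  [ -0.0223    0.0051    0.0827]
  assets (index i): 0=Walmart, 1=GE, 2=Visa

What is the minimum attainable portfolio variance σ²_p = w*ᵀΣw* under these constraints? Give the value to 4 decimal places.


0.0245

x=Σ⁻¹μ = [1.3492  0.2449  2.7671]
y=Σ⁻¹𝟙 = [18.8941  9.5127  16.6000]
a=μᵀx=0.614729  b=𝟙ᵀx=4.361152  c=𝟙ᵀy=45.006819  D=ac−b²=8.647366
λ₁=(c·0.118−b)/D = (45.006819·0.118−4.361152)/8.647366 = 0.109820
λ₂=(a−b·0.118)/D = (0.614729−4.361152·0.118)/8.647366 = 0.011577
w* = 0.109820·x + 0.011577·y:
  w_0 = 0.109820·1.3492 + 0.011577·18.8941 = 0.3669  (Walmart)
  w_1 = 0.109820·0.2449 + 0.011577·9.5127 = 0.1370  (GE)
  w_2 = 0.109820·2.7671 + 0.011577·16.6000 = 0.4961  (Visa)
Σw_i=1.0000  μᵀw=0.1180
σ²=wᵀΣw=λ₁·μ_p+λ₂ = 0.109820·0.118 + 0.011577 = 0.024536 ≈ 0.0245


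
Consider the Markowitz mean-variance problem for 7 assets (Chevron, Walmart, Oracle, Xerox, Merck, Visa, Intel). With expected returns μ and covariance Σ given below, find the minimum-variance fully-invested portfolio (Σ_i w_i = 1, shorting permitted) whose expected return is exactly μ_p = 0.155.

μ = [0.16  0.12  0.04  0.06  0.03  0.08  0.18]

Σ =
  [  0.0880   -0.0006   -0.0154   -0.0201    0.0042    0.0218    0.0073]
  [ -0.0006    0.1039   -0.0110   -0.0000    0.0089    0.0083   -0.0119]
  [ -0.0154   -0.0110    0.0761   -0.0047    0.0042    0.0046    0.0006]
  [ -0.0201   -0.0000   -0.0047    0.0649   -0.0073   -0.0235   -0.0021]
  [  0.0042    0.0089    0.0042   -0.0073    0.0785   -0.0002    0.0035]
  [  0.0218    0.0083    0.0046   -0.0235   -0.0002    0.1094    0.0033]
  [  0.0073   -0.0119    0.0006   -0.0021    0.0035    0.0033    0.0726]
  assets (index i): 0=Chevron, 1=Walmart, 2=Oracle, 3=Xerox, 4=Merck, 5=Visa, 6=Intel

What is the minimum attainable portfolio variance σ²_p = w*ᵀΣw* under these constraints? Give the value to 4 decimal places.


0.0237

x=Σ⁻¹μ = [2.1610  1.5446  1.2528  1.9484  0.0937  0.4730  2.5352]
y=Σ⁻¹𝟙 = [16.8484  11.4977  18.5702  27.1713  11.4847  9.5774  13.6081]
a=μᵀx=1.195120  b=𝟙ᵀx=10.008735  c=𝟙ᵀy=108.757713  D=ac−b²=29.803770
λ₁=(c·0.155−b)/D = (108.757713·0.155−10.008735)/29.803770 = 0.229793
λ₂=(a−b·0.155)/D = (1.195120−10.008735·0.155)/29.803770 = -0.011953
w* = 0.229793·x + -0.011953·y:
  w_0 = 0.229793·2.1610 + -0.011953·16.8484 = 0.2952  (Chevron)
  w_1 = 0.229793·1.5446 + -0.011953·11.4977 = 0.2175  (Walmart)
  w_2 = 0.229793·1.2528 + -0.011953·18.5702 = 0.0659  (Oracle)
  w_3 = 0.229793·1.9484 + -0.011953·27.1713 = 0.1230  (Xerox)
  w_4 = 0.229793·0.0937 + -0.011953·11.4847 = -0.1157  (Merck)
  w_5 = 0.229793·0.4730 + -0.011953·9.5774 = -0.0058  (Visa)
  w_6 = 0.229793·2.5352 + -0.011953·13.6081 = 0.4199  (Intel)
Σw_i=1.0000  μᵀw=0.1550
σ²=wᵀΣw=λ₁·μ_p+λ₂ = 0.229793·0.155 + -0.011953 = 0.023665 ≈ 0.0237


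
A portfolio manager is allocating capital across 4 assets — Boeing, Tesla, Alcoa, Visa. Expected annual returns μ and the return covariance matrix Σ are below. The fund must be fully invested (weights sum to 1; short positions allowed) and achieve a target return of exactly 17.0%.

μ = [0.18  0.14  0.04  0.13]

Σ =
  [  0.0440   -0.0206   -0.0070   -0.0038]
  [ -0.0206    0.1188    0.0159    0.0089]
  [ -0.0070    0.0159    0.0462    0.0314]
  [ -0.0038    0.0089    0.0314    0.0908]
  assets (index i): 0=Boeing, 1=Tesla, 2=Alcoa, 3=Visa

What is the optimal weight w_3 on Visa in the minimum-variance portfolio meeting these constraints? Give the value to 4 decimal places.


0.1940

x=Σ⁻¹μ = [5.1317  1.9622  -0.0265  1.4633]
y=Σ⁻¹𝟙 = [31.3315  10.8917  19.5996  4.4790]
a=μᵀx=1.387596  b=𝟙ᵀx=8.530765  c=𝟙ᵀy=66.301814  D=ac−b²=19.226194
λ₁=(c·0.170−b)/D = (66.301814·0.170−8.530765)/19.226194 = 0.142542
λ₂=(a−b·0.170)/D = (1.387596−8.530765·0.170)/19.226194 = -0.003258
w* = 0.142542·x + -0.003258·y:
  w_0 = 0.142542·5.1317 + -0.003258·31.3315 = 0.6294  (Boeing)
  w_1 = 0.142542·1.9622 + -0.003258·10.8917 = 0.2442  (Tesla)
  w_2 = 0.142542·-0.0265 + -0.003258·19.5996 = -0.0676  (Alcoa)
  w_3 = 0.142542·1.4633 + -0.003258·4.4790 = 0.1940  (Visa)
Σw_i=1.0000  μᵀw=0.1700
σ²=wᵀΣw=λ₁·μ_p+λ₂ = 0.142542·0.170 + -0.003258 = 0.020974 ≈ 0.0210


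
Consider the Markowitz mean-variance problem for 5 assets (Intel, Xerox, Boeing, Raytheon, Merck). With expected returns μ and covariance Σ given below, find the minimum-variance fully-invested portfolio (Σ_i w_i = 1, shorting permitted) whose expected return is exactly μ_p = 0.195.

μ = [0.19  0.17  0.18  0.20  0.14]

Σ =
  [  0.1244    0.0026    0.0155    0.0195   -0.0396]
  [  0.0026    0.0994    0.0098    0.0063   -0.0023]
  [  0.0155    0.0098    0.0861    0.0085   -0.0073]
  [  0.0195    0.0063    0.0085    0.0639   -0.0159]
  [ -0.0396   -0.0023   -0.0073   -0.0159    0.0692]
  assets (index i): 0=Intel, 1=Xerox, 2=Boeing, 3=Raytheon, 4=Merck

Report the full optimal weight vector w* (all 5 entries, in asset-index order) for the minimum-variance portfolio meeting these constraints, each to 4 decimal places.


0.1475  0.0692  0.1802  0.6390  -0.0360

u=Σ⁻¹μ = [2.1363  1.3936  1.5894  3.1713  4.1883]
v=Σ⁻¹𝟙 = [12.6673  8.4182  9.0207  16.3973  26.6988]
a=μᵀu=2.149524  b=𝟙ᵀu=12.478900  c=𝟙ᵀv=73.202301  D=ac−b²=1.627135
λ₁=(c·0.195−b)/D = (73.202301·0.195−12.478900)/1.627135 = 1.103503
λ₂=(a−b·0.195)/D = (2.149524−12.478900·0.195)/1.627135 = -0.174455
w* = 1.103503·u + -0.174455·v:
  w_0 = 1.103503·2.1363 + -0.174455·12.6673 = 0.1475  (Intel)
  w_1 = 1.103503·1.3936 + -0.174455·8.4182 = 0.0692  (Xerox)
  w_2 = 1.103503·1.5894 + -0.174455·9.0207 = 0.1802  (Boeing)
  w_3 = 1.103503·3.1713 + -0.174455·16.3973 = 0.6390  (Raytheon)
  w_4 = 1.103503·4.1883 + -0.174455·26.6988 = -0.0360  (Merck)
Σw_i=1.0000  μᵀw=0.1950
σ²=wᵀΣw=λ₁·μ_p+λ₂ = 1.103503·0.195 + -0.174455 = 0.040728 ≈ 0.0407


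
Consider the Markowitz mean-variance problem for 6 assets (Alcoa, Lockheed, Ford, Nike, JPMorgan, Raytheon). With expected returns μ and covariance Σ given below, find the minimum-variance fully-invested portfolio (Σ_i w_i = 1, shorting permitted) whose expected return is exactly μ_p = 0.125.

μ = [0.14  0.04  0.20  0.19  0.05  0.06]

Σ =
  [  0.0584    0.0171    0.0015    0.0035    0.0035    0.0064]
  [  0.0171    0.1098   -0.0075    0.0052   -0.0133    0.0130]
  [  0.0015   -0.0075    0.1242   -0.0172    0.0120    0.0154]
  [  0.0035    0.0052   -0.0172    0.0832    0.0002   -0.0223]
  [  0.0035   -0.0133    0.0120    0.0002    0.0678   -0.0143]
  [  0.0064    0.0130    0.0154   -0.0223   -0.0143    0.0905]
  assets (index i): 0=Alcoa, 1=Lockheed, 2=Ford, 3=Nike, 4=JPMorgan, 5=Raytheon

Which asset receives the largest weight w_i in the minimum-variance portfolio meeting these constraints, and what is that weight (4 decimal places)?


p=Σ⁻¹μ = [2.0478  -0.0217  1.8047  2.8371  0.5093  0.9937]
q=Σ⁻¹𝟙 = [11.1044  7.4454  7.1290  16.4857  17.4479  14.8010]
a=μᵀp=1.270907  b=𝟙ᵀp=8.170979  c=𝟙ᵀq=74.413407  D=ac−b²=27.807610
λ₁=(c·0.125−b)/D = (74.413407·0.125−8.170979)/27.807610 = 0.040661
λ₂=(a−b·0.125)/D = (1.270907−8.170979·0.125)/27.807610 = 0.008974
w* = 0.040661·p + 0.008974·q:
  w_0 = 0.040661·2.0478 + 0.008974·11.1044 = 0.1829  (Alcoa)
  w_1 = 0.040661·-0.0217 + 0.008974·7.4454 = 0.0659  (Lockheed)
  w_2 = 0.040661·1.8047 + 0.008974·7.1290 = 0.1374  (Ford)
  w_3 = 0.040661·2.8371 + 0.008974·16.4857 = 0.2633  (Nike)
  w_4 = 0.040661·0.5093 + 0.008974·17.4479 = 0.1773  (JPMorgan)
  w_5 = 0.040661·0.9937 + 0.008974·14.8010 = 0.1732  (Raytheon)
Σw_i=1.0000  μᵀw=0.1250
σ²=wᵀΣw=λ₁·μ_p+λ₂ = 0.040661·0.125 + 0.008974 = 0.014056 ≈ 0.0141

Nike (0.2633)


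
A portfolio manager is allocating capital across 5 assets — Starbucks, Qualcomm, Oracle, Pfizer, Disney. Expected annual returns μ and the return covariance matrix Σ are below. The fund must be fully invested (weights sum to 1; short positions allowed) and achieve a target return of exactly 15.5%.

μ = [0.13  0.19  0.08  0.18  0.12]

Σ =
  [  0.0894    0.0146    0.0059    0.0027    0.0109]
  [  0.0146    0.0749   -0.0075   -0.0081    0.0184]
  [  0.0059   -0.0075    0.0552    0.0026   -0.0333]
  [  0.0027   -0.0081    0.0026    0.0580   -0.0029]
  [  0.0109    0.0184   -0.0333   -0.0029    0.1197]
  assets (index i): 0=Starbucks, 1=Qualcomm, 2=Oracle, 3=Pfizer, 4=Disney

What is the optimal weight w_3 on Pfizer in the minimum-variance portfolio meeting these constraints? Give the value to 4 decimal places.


0.3605

p=Σ⁻¹μ = [0.5974  2.7136  2.3596  3.4123  1.2701]
q=Σ⁻¹𝟙 = [4.9485  13.6969  26.8548  18.4058  13.7150]
a=μᵀp=1.548630  b=𝟙ᵀp=10.352920  c=𝟙ᵀq=77.620831  D=ac−b²=13.022990
λ₁=(c·0.155−b)/D = (77.620831·0.155−10.352920)/13.022990 = 0.128873
λ₂=(a−b·0.155)/D = (1.548630−10.352920·0.155)/13.022990 = -0.004306
w* = 0.128873·p + -0.004306·q:
  w_0 = 0.128873·0.5974 + -0.004306·4.9485 = 0.0557  (Starbucks)
  w_1 = 0.128873·2.7136 + -0.004306·13.6969 = 0.2907  (Qualcomm)
  w_2 = 0.128873·2.3596 + -0.004306·26.8548 = 0.1885  (Oracle)
  w_3 = 0.128873·3.4123 + -0.004306·18.4058 = 0.3605  (Pfizer)
  w_4 = 0.128873·1.2701 + -0.004306·13.7150 = 0.1046  (Disney)
Σw_i=1.0000  μᵀw=0.1550
σ²=wᵀΣw=λ₁·μ_p+λ₂ = 0.128873·0.155 + -0.004306 = 0.015670 ≈ 0.0157


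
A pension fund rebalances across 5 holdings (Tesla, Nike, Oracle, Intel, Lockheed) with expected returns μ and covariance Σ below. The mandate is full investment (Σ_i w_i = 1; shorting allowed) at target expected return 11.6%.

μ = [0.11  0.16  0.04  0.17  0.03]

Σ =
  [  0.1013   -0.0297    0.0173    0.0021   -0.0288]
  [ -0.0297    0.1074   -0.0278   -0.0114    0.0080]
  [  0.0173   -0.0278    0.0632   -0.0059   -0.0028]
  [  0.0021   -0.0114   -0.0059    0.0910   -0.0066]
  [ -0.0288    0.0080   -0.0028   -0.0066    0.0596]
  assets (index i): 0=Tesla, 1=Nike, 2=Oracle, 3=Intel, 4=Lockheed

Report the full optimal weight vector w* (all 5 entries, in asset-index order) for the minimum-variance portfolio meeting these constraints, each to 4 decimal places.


0.1986  0.2650  0.1518  0.2439  0.1407

g=Σ⁻¹μ = [1.9347  2.5586  1.5109  2.3454  1.4255]
h=Σ⁻¹𝟙 = [19.0842  20.1103  22.1347  16.4001  26.1571]
a=μᵀg=1.124104  b=𝟙ᵀg=9.775037  c=𝟙ᵀh=103.886393  D=ac−b²=21.227813
λ₁=(c·0.116−b)/D = (103.886393·0.116−9.775037)/21.227813 = 0.107208
λ₂=(a−b·0.116)/D = (1.124104−9.775037·0.116)/21.227813 = -0.000462
w* = 0.107208·g + -0.000462·h:
  w_0 = 0.107208·1.9347 + -0.000462·19.0842 = 0.1986  (Tesla)
  w_1 = 0.107208·2.5586 + -0.000462·20.1103 = 0.2650  (Nike)
  w_2 = 0.107208·1.5109 + -0.000462·22.1347 = 0.1518  (Oracle)
  w_3 = 0.107208·2.3454 + -0.000462·16.4001 = 0.2439  (Intel)
  w_4 = 0.107208·1.4255 + -0.000462·26.1571 = 0.1407  (Lockheed)
Σw_i=1.0000  μᵀw=0.1160
σ²=wᵀΣw=λ₁·μ_p+λ₂ = 0.107208·0.116 + -0.000462 = 0.011974 ≈ 0.0120


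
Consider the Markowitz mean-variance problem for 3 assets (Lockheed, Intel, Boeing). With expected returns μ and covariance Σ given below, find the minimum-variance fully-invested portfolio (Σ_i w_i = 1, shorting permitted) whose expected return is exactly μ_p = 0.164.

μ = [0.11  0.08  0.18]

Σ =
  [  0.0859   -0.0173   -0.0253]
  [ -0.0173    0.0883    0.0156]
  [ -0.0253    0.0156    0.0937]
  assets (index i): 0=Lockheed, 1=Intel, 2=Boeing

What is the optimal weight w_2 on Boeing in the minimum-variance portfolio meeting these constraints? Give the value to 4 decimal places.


0.7298

u=Σ⁻¹μ = [2.1570  0.9132  2.3514]
v=Σ⁻¹𝟙 = [18.1302  12.4943  13.4876]
a=μᵀu=0.733582  b=𝟙ᵀu=5.421629  c=𝟙ᵀv=44.112084  D=ac−b²=2.965780
λ₁=(c·0.164−b)/D = (44.112084·0.164−5.421629)/2.965780 = 0.611223
λ₂=(a−b·0.164)/D = (0.733582−5.421629·0.164)/2.965780 = -0.052453
w* = 0.611223·u + -0.052453·v:
  w_0 = 0.611223·2.1570 + -0.052453·18.1302 = 0.3674  (Lockheed)
  w_1 = 0.611223·0.9132 + -0.052453·12.4943 = -0.0972  (Intel)
  w_2 = 0.611223·2.3514 + -0.052453·13.4876 = 0.7298  (Boeing)
Σw_i=1.0000  μᵀw=0.1640
σ²=wᵀΣw=λ₁·μ_p+λ₂ = 0.611223·0.164 + -0.052453 = 0.047787 ≈ 0.0478


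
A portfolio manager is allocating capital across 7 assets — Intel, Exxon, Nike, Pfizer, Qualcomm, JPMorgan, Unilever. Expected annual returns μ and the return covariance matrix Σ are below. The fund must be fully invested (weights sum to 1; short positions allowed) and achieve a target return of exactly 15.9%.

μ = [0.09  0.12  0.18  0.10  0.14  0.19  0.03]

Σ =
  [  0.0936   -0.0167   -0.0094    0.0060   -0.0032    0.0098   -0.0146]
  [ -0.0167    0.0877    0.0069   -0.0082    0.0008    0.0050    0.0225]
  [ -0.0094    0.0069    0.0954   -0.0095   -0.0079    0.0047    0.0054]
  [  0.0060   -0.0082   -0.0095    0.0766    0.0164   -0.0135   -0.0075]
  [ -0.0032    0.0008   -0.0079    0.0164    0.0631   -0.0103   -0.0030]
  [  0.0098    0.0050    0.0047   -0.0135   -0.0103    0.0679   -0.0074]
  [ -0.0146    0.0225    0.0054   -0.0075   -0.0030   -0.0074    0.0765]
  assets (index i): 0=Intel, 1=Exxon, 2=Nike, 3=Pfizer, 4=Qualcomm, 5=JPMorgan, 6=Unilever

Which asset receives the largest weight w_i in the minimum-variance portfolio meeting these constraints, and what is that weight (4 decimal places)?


g=Σ⁻¹μ = [1.1402  1.1925  2.1014  1.6708  2.6468  3.2092  0.6887]
h=Σ⁻¹𝟙 = [13.7171  9.1165  12.3558  15.5792  17.7596  18.7756  16.1763]
a=μᵀg=1.791993  b=𝟙ᵀg=12.649489  c=𝟙ᵀh=103.480179  D=ac−b²=25.426223
λ₁=(c·0.159−b)/D = (103.480179·0.159−12.649489)/25.426223 = 0.149604
λ₂=(a−b·0.159)/D = (1.791993−12.649489·0.159)/25.426223 = -0.008624
w* = 0.149604·g + -0.008624·h:
  w_0 = 0.149604·1.1402 + -0.008624·13.7171 = 0.0523  (Intel)
  w_1 = 0.149604·1.1925 + -0.008624·9.1165 = 0.0998  (Exxon)
  w_2 = 0.149604·2.1014 + -0.008624·12.3558 = 0.2078  (Nike)
  w_3 = 0.149604·1.6708 + -0.008624·15.5792 = 0.1156  (Pfizer)
  w_4 = 0.149604·2.6468 + -0.008624·17.7596 = 0.2428  (Qualcomm)
  w_5 = 0.149604·3.2092 + -0.008624·18.7756 = 0.3182  (JPMorgan)
  w_6 = 0.149604·0.6887 + -0.008624·16.1763 = -0.0365  (Unilever)
Σw_i=1.0000  μᵀw=0.1590
σ²=wᵀΣw=λ₁·μ_p+λ₂ = 0.149604·0.159 + -0.008624 = 0.015163 ≈ 0.0152

JPMorgan (0.3182)


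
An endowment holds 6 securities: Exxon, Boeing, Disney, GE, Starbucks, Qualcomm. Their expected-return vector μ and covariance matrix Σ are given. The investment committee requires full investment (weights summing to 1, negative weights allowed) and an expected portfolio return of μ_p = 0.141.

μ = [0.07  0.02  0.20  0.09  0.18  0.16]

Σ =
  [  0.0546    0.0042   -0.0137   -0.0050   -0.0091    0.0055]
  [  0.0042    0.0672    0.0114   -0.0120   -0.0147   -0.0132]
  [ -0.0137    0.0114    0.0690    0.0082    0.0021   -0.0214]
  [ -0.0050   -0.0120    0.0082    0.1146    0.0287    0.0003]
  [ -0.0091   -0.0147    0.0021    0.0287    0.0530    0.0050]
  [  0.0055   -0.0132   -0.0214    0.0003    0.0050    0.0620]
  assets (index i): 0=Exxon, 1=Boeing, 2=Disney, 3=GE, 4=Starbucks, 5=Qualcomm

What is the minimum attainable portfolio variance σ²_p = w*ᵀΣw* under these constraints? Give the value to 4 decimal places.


u=Σ⁻¹μ = [2.5129  0.9045  4.3283  -0.2542  3.6912  3.7478]
v=Σ⁻¹𝟙 = [24.1560  20.1720  22.1852  4.4717  23.0402  24.0586]
a=μᵀu=2.300829  b=𝟙ᵀu=14.930452  c=𝟙ᵀv=118.083599  D=ac−b²=48.771738
λ₁=(c·0.141−b)/D = (118.083599·0.141−14.930452)/48.771738 = 0.035253
λ₂=(a−b·0.141)/D = (2.300829−14.930452·0.141)/48.771738 = 0.004011
w* = 0.035253·u + 0.004011·v:
  w_0 = 0.035253·2.5129 + 0.004011·24.1560 = 0.1855  (Exxon)
  w_1 = 0.035253·0.9045 + 0.004011·20.1720 = 0.1128  (Boeing)
  w_2 = 0.035253·4.3283 + 0.004011·22.1852 = 0.2416  (Disney)
  w_3 = 0.035253·-0.2542 + 0.004011·4.4717 = 0.0090  (GE)
  w_4 = 0.035253·3.6912 + 0.004011·23.0402 = 0.2225  (Starbucks)
  w_5 = 0.035253·3.7478 + 0.004011·24.0586 = 0.2286  (Qualcomm)
Σw_i=1.0000  μᵀw=0.1410
σ²=wᵀΣw=λ₁·μ_p+λ₂ = 0.035253·0.141 + 0.004011 = 0.008982 ≈ 0.0090

0.0090


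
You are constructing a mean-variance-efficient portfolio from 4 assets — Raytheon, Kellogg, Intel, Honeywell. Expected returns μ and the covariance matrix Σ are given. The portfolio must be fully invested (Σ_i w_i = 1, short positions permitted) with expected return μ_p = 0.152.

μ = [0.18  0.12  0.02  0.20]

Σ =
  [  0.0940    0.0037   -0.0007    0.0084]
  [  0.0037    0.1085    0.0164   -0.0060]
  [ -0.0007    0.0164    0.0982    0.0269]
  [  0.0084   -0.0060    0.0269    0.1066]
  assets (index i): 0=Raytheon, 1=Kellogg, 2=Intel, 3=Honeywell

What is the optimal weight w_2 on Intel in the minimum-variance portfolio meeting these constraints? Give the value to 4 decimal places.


x=Σ⁻¹μ = [1.6886  1.2350  -0.5233  1.9447]
y=Σ⁻¹𝟙 = [9.7077  8.2549  6.8607  7.3493]
a=μᵀx=0.830622  b=𝟙ᵀx=4.345051  c=𝟙ᵀy=32.172618  D=ac−b²=7.843814
λ₁=(c·0.152−b)/D = (32.172618·0.152−4.345051)/7.843814 = 0.069505
λ₂=(a−b·0.152)/D = (0.830622−4.345051·0.152)/7.843814 = 0.021695
w* = 0.069505·x + 0.021695·y:
  w_0 = 0.069505·1.6886 + 0.021695·9.7077 = 0.3280  (Raytheon)
  w_1 = 0.069505·1.2350 + 0.021695·8.2549 = 0.2649  (Kellogg)
  w_2 = 0.069505·-0.5233 + 0.021695·6.8607 = 0.1125  (Intel)
  w_3 = 0.069505·1.9447 + 0.021695·7.3493 = 0.2946  (Honeywell)
Σw_i=1.0000  μᵀw=0.1520
σ²=wᵀΣw=λ₁·μ_p+λ₂ = 0.069505·0.152 + 0.021695 = 0.032260 ≈ 0.0323

0.1125


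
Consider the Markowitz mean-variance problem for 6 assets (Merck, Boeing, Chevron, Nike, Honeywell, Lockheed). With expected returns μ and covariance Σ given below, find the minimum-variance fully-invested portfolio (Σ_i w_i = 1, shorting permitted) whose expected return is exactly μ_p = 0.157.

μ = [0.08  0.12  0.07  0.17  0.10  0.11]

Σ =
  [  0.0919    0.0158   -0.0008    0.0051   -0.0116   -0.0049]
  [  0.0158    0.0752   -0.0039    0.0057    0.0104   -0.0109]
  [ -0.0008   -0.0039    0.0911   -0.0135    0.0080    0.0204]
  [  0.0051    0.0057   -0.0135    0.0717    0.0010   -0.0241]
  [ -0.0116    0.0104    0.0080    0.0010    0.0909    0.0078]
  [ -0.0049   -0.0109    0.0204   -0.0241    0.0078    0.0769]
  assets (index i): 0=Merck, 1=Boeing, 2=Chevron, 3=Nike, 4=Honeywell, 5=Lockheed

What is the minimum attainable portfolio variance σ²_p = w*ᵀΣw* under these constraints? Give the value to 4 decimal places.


x=Σ⁻¹μ = [0.6615  1.5068  0.7013  3.1368  0.7090  2.4112]
y=Σ⁻¹𝟙 = [9.8517  11.6961  9.7523  20.1466  8.2805  18.1763]
a=μᵀx=1.152224  b=𝟙ᵀx=9.126706  c=𝟙ᵀy=77.903601  D=ac−b²=6.465605
λ₁=(c·0.157−b)/D = (77.903601·0.157−9.126706)/6.465605 = 0.480104
λ₂=(a−b·0.157)/D = (1.152224−9.126706·0.157)/6.465605 = -0.043410
w* = 0.480104·x + -0.043410·y:
  w_0 = 0.480104·0.6615 + -0.043410·9.8517 = -0.1101  (Merck)
  w_1 = 0.480104·1.5068 + -0.043410·11.6961 = 0.2157  (Boeing)
  w_2 = 0.480104·0.7013 + -0.043410·9.7523 = -0.0866  (Chevron)
  w_3 = 0.480104·3.1368 + -0.043410·20.1466 = 0.6314  (Nike)
  w_4 = 0.480104·0.7090 + -0.043410·8.2805 = -0.0191  (Honeywell)
  w_5 = 0.480104·2.4112 + -0.043410·18.1763 = 0.3686  (Lockheed)
Σw_i=1.0000  μᵀw=0.1570
σ²=wᵀΣw=λ₁·μ_p+λ₂ = 0.480104·0.157 + -0.043410 = 0.031967 ≈ 0.0320

0.0320
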